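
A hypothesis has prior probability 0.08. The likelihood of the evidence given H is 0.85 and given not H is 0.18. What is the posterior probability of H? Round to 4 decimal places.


Using Bayes' theorem:
P(E) = 0.08 * 0.85 + 0.92 * 0.18
P(E) = 0.2336
P(H|E) = (0.08 * 0.85) / 0.2336 = 0.2911

0.2911


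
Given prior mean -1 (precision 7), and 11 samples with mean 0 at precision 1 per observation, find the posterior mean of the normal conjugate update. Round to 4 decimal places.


The posterior mean is a precision-weighted average of prior and data.
Post. prec. = 7 + 11 = 18
Post. mean = (-7 + 0)/18 = -7/18 = -0.3889

-0.3889


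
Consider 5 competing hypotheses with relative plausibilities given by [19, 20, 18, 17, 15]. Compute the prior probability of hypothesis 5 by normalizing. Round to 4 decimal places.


Sum of weights = 19 + 20 + 18 + 17 + 15 = 89
Normalized prior for H5 = 15 / 89
= 0.1685

0.1685


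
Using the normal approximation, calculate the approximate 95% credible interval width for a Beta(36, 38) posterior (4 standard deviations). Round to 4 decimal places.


Var(Beta) = 36*38/(74^2 * 75) = 0.0033
SD = 0.0577
Width ~ 4*SD = 0.2309

0.2309


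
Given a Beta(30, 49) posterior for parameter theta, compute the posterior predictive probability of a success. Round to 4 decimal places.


For a Beta-Bernoulli model, the predictive probability is the mean:
P(success) = 30/(30+49) = 30/79 = 0.3797

0.3797


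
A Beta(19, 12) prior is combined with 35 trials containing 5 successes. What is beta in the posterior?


In conjugate updating:
beta_posterior = beta_prior + (n - k)
= 12 + (35 - 5)
= 12 + 30 = 42

42


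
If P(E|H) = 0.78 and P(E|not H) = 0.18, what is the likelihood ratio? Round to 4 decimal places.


Likelihood ratio = P(E|H) / P(E|not H)
= 0.78 / 0.18
= 4.3333

4.3333


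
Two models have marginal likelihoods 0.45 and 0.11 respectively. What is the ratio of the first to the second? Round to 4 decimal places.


Evidence ratio = 0.45 / 0.11
= 4.0909

4.0909


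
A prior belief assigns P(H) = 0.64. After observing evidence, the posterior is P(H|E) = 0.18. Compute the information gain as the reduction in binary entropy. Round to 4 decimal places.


H(prior) = -0.64*log2(0.64) - 0.36*log2(0.36)
= 0.9427
H(post) = -0.18*log2(0.18) - 0.82*log2(0.82)
= 0.6801
IG = 0.9427 - 0.6801 = 0.2626

0.2626


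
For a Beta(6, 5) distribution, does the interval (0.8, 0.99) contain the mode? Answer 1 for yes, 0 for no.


Mode of Beta(a,b) = (a-1)/(a+b-2)
= (6-1)/(6+5-2) = 0.5556
Check: 0.8 <= 0.5556 <= 0.99?
Result: 0

0


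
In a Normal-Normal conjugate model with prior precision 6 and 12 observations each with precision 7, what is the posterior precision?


Posterior precision = prior precision + n * observation precision
= 6 + 12 * 7
= 6 + 84 = 90

90


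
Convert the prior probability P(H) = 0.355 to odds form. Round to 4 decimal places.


P(not H) = 1 - 0.355 = 0.645
Odds = 0.355 / 0.645 = 0.5504

0.5504


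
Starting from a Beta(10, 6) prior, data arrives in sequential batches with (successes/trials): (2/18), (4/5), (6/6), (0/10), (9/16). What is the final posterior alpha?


In sequential Bayesian updating, we sum all successes.
Total successes = 21
Final alpha = 10 + 21 = 31

31


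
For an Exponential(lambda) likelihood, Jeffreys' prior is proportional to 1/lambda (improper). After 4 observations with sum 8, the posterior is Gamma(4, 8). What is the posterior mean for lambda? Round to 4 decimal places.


Posterior = Gamma(n, sum_x) = Gamma(4, 8)
Posterior mean = shape/rate = 4/8
= 0.5

0.5


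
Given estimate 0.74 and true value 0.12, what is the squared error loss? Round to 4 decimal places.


Squared error = (estimate - true)^2
Difference = 0.62
Loss = 0.62^2 = 0.3844

0.3844


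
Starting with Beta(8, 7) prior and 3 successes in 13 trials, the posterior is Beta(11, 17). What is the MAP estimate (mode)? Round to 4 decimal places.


The mode of Beta(a, b) when a > 1 and b > 1 is (a-1)/(a+b-2)
= (11 - 1) / (11 + 17 - 2)
= 10 / 26
= 0.3846

0.3846


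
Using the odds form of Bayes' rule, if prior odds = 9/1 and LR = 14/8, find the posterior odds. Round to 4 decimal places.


Bayes' rule in odds form: posterior odds = prior odds * LR
= (9 * 14) / (1 * 8)
= 126/8 = 15.75

15.75


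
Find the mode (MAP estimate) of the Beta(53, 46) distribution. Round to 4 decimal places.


For Beta(a,b) with a,b > 1:
Mode = (a-1)/(a+b-2) = (53-1)/(99-2)
= 52/97 = 0.5361

0.5361


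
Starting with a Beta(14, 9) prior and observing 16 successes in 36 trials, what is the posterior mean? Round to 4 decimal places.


Posterior parameters: alpha = 14 + 16 = 30
beta = 9 + 20 = 29
Posterior mean = alpha / (alpha + beta) = 30 / 59
= 0.5085

0.5085


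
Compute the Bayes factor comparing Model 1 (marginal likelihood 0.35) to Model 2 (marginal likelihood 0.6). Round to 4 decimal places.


BF12 = marginal likelihood of M1 / marginal likelihood of M2
= 0.35/0.6
= 0.5833

0.5833


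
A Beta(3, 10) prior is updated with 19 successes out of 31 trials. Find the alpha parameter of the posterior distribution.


In the Beta-Binomial conjugate update:
alpha_post = alpha_prior + successes
= 3 + 19
= 22

22


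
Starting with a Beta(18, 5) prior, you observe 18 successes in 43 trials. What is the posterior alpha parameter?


For a Beta-Binomial conjugate model:
Posterior alpha = prior alpha + number of successes
= 18 + 18 = 36

36


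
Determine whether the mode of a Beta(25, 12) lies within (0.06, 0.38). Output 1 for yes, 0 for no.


First find the mode: (a-1)/(a+b-2) = 0.6857
Is 0.6857 in (0.06, 0.38)? 0

0


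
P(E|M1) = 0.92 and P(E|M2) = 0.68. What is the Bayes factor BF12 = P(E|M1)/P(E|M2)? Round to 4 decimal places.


Bayes factor BF12 = P(E|M1) / P(E|M2)
= 0.92 / 0.68
= 1.3529

1.3529


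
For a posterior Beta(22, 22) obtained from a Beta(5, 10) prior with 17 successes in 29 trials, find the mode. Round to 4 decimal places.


Mode = (alpha - 1) / (alpha + beta - 2)
= 21 / 42
= 0.5

0.5


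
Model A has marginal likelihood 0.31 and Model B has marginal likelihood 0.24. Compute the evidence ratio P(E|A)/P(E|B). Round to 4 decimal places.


Evidence ratio = P(E|A) / P(E|B)
= 0.31 / 0.24
= 1.2917

1.2917


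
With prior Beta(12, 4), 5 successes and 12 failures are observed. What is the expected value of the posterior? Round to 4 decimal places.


Posterior = Beta(17, 16)
E[theta] = alpha/(alpha+beta)
= 17/33 = 0.5152

0.5152


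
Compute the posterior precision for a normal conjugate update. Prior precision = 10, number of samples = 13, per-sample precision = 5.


tau_post = tau_0 + n * tau
= 10 + 13 * 5 = 75

75


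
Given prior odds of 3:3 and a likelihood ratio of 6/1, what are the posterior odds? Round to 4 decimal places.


Posterior odds = prior odds * LR
Prior odds = 3/3 = 1.0
LR = 6/1 = 6.0
Posterior odds = 1.0 * 6.0 = 6.0

6.0


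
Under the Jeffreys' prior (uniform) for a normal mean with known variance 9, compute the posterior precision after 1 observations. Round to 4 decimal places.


Prior precision = 0 (flat prior).
Post. prec. = 0 + n/var = 1/9 = 0.1111

0.1111


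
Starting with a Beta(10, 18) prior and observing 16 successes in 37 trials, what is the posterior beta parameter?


Posterior beta = prior beta + failures
Failures = 37 - 16 = 21
beta_post = 18 + 21 = 39

39


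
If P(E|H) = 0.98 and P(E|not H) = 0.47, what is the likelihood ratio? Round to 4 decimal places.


Likelihood ratio = P(E|H) / P(E|not H)
= 0.98 / 0.47
= 2.0851

2.0851


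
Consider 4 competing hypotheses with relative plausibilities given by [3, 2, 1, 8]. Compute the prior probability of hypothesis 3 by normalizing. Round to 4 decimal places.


Sum of weights = 3 + 2 + 1 + 8 = 14
Normalized prior for H3 = 1 / 14
= 0.0714

0.0714


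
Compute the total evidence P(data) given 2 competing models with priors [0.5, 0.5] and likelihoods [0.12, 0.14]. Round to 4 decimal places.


Marginal likelihood = sum P(model_i) * P(data|model_i)
Model 1: 0.5 * 0.12 = 0.06
Model 2: 0.5 * 0.14 = 0.07
Total = 0.13

0.13


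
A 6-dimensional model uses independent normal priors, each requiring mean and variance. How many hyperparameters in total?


Per parameter: 2 (mean and variance).
Total = 6 * 2 = 12

12


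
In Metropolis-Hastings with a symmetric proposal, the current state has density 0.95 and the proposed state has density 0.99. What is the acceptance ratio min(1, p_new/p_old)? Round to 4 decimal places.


Ratio = p_new / p_old = 0.99 / 0.95 = 1.0421
Acceptance = min(1, 1.0421) = 1.0

1.0


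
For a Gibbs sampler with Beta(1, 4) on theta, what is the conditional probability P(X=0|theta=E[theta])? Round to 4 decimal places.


E[theta] = 1/(1+4) = 0.2
P(X=0|theta) = 1 - theta = 0.8

0.8


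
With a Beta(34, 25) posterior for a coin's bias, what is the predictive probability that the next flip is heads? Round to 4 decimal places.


The predictive probability equals the posterior mean.
P(next = heads) = alpha / (alpha + beta)
= 34 / 59 = 0.5763

0.5763


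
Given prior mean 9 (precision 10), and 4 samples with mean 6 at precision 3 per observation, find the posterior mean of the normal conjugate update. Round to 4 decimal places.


The posterior mean is a precision-weighted average of prior and data.
Post. prec. = 10 + 12 = 22
Post. mean = (90 + 72)/22 = 162/22 = 7.3636

7.3636


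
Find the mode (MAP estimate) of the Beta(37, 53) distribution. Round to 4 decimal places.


For Beta(a,b) with a,b > 1:
Mode = (a-1)/(a+b-2) = (37-1)/(90-2)
= 36/88 = 0.4091

0.4091


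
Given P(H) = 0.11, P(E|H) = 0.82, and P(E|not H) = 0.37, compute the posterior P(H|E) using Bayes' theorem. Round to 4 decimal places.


By Bayes' theorem: P(H|E) = P(E|H)*P(H) / P(E)
P(E) = P(E|H)*P(H) + P(E|not H)*P(not H)
P(E) = 0.82*0.11 + 0.37*0.89 = 0.4195
P(H|E) = 0.82*0.11 / 0.4195 = 0.215

0.215


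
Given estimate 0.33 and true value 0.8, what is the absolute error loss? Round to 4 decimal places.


Absolute error = |estimate - true|
= |-0.47| = 0.47

0.47


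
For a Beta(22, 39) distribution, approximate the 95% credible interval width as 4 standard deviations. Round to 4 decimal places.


Variance of Beta(a,b) = ab / ((a+b)^2 * (a+b+1))
= 22*39 / ((61)^2 * 62)
= 0.0037
SD = sqrt(0.0037) = 0.061
Width = 4 * SD = 0.2439

0.2439


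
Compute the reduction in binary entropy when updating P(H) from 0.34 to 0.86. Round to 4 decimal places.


H_before = -p*log2(p) - (1-p)*log2(1-p) for p=0.34: 0.9248
H_after for p=0.86: 0.5842
Reduction = 0.9248 - 0.5842 = 0.3406

0.3406


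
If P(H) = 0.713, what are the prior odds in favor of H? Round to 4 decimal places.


Prior odds = P(H) / (1 - P(H))
= 0.713 / 0.287
= 2.4843

2.4843


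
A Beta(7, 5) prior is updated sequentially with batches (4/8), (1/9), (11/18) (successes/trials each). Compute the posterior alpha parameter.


Sequential conjugate updating is equivalent to a single batch update.
Total successes across all batches = 16
alpha_posterior = alpha_prior + total_successes = 7 + 16
= 23

23


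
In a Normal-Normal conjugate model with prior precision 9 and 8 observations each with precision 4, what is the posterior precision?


Posterior precision = prior precision + n * observation precision
= 9 + 8 * 4
= 9 + 32 = 41

41


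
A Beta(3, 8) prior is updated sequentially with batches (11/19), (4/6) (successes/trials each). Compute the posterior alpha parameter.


Sequential conjugate updating is equivalent to a single batch update.
Total successes across all batches = 15
alpha_posterior = alpha_prior + total_successes = 3 + 15
= 18

18


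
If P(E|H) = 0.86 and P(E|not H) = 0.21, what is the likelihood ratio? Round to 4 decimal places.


Likelihood ratio = P(E|H) / P(E|not H)
= 0.86 / 0.21
= 4.0952

4.0952


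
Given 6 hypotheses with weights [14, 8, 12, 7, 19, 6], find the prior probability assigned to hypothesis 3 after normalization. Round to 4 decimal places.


To normalize, divide each weight by the sum of all weights.
Sum = 66
Prior(H3) = 12/66 = 0.1818

0.1818


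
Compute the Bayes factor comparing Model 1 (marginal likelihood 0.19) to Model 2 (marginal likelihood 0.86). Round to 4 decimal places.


BF12 = marginal likelihood of M1 / marginal likelihood of M2
= 0.19/0.86
= 0.2209

0.2209


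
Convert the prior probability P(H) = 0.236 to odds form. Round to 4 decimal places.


P(not H) = 1 - 0.236 = 0.764
Odds = 0.236 / 0.764 = 0.3089

0.3089


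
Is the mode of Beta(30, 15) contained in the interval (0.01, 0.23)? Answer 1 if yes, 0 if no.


Mode = (a-1)/(a+b-2) = 29/43 = 0.6744
Interval: (0.01, 0.23)
Contains mode? 0

0


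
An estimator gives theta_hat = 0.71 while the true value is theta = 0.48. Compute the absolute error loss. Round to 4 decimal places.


The absolute error loss is |theta_hat - theta|
= |0.71 - 0.48|
= 0.23

0.23


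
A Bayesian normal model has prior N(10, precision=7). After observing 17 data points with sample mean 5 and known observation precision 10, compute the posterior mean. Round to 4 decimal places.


Posterior mean = (prior_precision * prior_mean + n * data_precision * data_mean) / (prior_precision + n * data_precision)
Numerator = 7*10 + 17*10*5 = 920
Denominator = 7 + 17*10 = 177
Posterior mean = 5.1977

5.1977


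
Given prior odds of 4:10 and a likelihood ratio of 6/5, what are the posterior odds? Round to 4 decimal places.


Posterior odds = prior odds * LR
Prior odds = 4/10 = 0.4
LR = 6/5 = 1.2
Posterior odds = 0.4 * 1.2 = 0.48

0.48


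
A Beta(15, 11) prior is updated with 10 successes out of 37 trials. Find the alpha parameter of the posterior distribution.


In the Beta-Binomial conjugate update:
alpha_post = alpha_prior + successes
= 15 + 10
= 25

25


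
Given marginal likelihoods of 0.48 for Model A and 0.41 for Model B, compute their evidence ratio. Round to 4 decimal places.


Ratio = ML(A) / ML(B) = 0.48/0.41
= 1.1707

1.1707


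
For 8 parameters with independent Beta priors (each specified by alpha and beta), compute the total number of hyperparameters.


A Beta prior has 2 hyperparameters per parameter.
Total = 8 * 2 = 16

16


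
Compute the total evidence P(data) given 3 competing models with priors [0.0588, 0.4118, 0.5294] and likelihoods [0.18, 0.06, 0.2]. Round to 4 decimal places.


Marginal likelihood = sum P(model_i) * P(data|model_i)
Model 1: 0.0588 * 0.18 = 0.0106
Model 2: 0.4118 * 0.06 = 0.0247
Model 3: 0.5294 * 0.2 = 0.1059
Total = 0.1412

0.1412


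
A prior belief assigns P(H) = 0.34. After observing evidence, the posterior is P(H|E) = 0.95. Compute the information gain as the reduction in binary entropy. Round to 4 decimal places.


H(prior) = -0.34*log2(0.34) - 0.66*log2(0.66)
= 0.9248
H(post) = -0.95*log2(0.95) - 0.05*log2(0.05)
= 0.2864
IG = 0.9248 - 0.2864 = 0.6384

0.6384


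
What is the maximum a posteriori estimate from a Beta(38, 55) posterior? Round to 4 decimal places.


The MAP estimate equals the mode of the distribution.
Mode of Beta(a,b) = (a-1)/(a+b-2)
= 37/91
= 0.4066

0.4066


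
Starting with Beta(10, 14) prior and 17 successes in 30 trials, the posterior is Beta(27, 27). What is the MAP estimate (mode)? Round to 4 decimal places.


The mode of Beta(a, b) when a > 1 and b > 1 is (a-1)/(a+b-2)
= (27 - 1) / (27 + 27 - 2)
= 26 / 52
= 0.5

0.5


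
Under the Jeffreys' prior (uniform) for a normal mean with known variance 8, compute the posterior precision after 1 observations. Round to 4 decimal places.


Prior precision = 0 (flat prior).
Post. prec. = 0 + n/var = 1/8 = 0.125

0.125


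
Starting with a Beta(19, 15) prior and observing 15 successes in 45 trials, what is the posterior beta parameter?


Posterior beta = prior beta + failures
Failures = 45 - 15 = 30
beta_post = 15 + 30 = 45

45


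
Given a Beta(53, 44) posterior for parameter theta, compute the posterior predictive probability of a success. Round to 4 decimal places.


For a Beta-Bernoulli model, the predictive probability is the mean:
P(success) = 53/(53+44) = 53/97 = 0.5464

0.5464


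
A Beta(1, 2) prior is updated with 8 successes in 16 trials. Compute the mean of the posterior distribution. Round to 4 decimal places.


After update: Beta(9, 10)
Mean = 9 / (9 + 10) = 9 / 19
= 0.4737

0.4737


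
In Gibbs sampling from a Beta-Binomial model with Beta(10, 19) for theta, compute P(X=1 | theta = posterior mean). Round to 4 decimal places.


Posterior mean = alpha/(alpha+beta) = 10/29 = 0.3448
P(X=1|theta=mean) = theta = 0.3448

0.3448


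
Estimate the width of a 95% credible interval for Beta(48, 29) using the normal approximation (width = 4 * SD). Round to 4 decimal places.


For Beta(a,b): Var = ab/((a+b)^2(a+b+1))
Var = 0.003, SD = 0.0549
Approximate 95% CI width = 4 * 0.0549 = 0.2195

0.2195


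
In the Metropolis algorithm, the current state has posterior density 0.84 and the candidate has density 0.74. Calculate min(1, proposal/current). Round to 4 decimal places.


Ratio = 0.74/0.84 = 0.881
Acceptance probability = min(1, 0.881)
= 0.881

0.881


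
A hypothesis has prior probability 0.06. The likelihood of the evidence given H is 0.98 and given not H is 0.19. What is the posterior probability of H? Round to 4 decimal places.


Using Bayes' theorem:
P(E) = 0.06 * 0.98 + 0.94 * 0.19
P(E) = 0.2374
P(H|E) = (0.06 * 0.98) / 0.2374 = 0.2477

0.2477


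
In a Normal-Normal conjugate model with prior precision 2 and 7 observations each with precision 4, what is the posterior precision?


Posterior precision = prior precision + n * observation precision
= 2 + 7 * 4
= 2 + 28 = 30

30


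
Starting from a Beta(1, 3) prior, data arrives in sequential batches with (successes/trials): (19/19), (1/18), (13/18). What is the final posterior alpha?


In sequential Bayesian updating, we sum all successes.
Total successes = 33
Final alpha = 1 + 33 = 34

34


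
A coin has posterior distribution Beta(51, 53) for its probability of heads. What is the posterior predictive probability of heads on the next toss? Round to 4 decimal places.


Posterior predictive = E[theta] = alpha/(alpha+beta)
= 51/104
= 0.4904

0.4904


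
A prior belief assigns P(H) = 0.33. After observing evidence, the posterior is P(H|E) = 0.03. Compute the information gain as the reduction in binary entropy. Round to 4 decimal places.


H(prior) = -0.33*log2(0.33) - 0.67*log2(0.67)
= 0.9149
H(post) = -0.03*log2(0.03) - 0.97*log2(0.97)
= 0.1944
IG = 0.9149 - 0.1944 = 0.7205

0.7205


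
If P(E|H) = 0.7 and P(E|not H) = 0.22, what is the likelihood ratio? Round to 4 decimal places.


Likelihood ratio = P(E|H) / P(E|not H)
= 0.7 / 0.22
= 3.1818

3.1818


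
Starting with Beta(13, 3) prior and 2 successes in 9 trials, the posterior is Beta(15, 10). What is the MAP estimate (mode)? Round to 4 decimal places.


The mode of Beta(a, b) when a > 1 and b > 1 is (a-1)/(a+b-2)
= (15 - 1) / (15 + 10 - 2)
= 14 / 23
= 0.6087

0.6087


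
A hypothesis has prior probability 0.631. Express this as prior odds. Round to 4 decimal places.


Odds = P(H) / P(not H) = 0.631 / 0.369
= 1.71

1.71


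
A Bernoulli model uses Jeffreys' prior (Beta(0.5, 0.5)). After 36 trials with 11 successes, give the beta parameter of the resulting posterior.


Posterior = Beta(prior_alpha + successes, prior_beta + failures)
= Beta(0.5 + 11, 0.5 + 25)
Posterior beta = 0.5 + (n - k) = 0.5 + 25 = 25.5

25.5


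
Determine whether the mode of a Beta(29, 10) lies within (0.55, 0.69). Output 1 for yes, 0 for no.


First find the mode: (a-1)/(a+b-2) = 0.7568
Is 0.7568 in (0.55, 0.69)? 0

0


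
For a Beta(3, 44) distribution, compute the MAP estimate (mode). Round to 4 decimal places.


MAP = mode = (a-1)/(a+b-2)
= (3-1)/(3+44-2)
= 2/45 = 0.0444

0.0444


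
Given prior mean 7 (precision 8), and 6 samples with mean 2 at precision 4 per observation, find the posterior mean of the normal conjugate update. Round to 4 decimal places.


The posterior mean is a precision-weighted average of prior and data.
Post. prec. = 8 + 24 = 32
Post. mean = (56 + 48)/32 = 104/32 = 3.25

3.25


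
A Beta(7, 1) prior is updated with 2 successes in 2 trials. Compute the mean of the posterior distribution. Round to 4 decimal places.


After update: Beta(9, 1)
Mean = 9 / (9 + 1) = 9 / 10
= 0.9

0.9


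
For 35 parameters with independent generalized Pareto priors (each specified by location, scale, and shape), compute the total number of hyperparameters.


A generalized Pareto prior has 3 hyperparameters per parameter.
Total = 35 * 3 = 105

105


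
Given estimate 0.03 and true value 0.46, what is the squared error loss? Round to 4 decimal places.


Squared error = (estimate - true)^2
Difference = -0.43
Loss = -0.43^2 = 0.1849

0.1849


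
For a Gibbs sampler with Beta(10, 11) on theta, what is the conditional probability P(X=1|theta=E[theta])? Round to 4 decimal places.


E[theta] = 10/(10+11) = 0.4762
P(X=1|theta) = theta = 0.4762

0.4762


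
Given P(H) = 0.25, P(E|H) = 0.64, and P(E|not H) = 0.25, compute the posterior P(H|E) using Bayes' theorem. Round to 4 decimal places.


By Bayes' theorem: P(H|E) = P(E|H)*P(H) / P(E)
P(E) = P(E|H)*P(H) + P(E|not H)*P(not H)
P(E) = 0.64*0.25 + 0.25*0.75 = 0.3475
P(H|E) = 0.64*0.25 / 0.3475 = 0.4604

0.4604


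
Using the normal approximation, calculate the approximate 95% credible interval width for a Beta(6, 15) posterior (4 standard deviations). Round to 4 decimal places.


Var(Beta) = 6*15/(21^2 * 22) = 0.0093
SD = 0.0963
Width ~ 4*SD = 0.3853

0.3853


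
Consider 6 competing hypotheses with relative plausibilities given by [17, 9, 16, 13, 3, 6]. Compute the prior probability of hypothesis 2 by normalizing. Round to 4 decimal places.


Sum of weights = 17 + 9 + 16 + 13 + 3 + 6 = 64
Normalized prior for H2 = 9 / 64
= 0.1406

0.1406


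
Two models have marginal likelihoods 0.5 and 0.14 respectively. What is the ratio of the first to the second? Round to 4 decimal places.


Evidence ratio = 0.5 / 0.14
= 3.5714

3.5714


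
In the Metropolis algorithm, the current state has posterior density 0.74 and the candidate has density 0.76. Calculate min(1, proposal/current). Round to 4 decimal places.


Ratio = 0.76/0.74 = 1.027
Acceptance probability = min(1, 1.027)
= 1.0

1.0


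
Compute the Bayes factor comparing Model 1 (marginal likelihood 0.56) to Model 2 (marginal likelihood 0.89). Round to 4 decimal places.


BF12 = marginal likelihood of M1 / marginal likelihood of M2
= 0.56/0.89
= 0.6292

0.6292


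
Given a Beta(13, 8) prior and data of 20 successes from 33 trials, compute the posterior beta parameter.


Number of failures = 33 - 20 = 13
Posterior beta = 8 + 13 = 21

21


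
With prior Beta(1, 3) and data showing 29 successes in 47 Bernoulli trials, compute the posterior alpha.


Conjugate update: alpha_posterior = alpha_prior + k
= 1 + 29 = 30

30


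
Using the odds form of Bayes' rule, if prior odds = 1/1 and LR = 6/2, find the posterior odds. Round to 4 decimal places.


Bayes' rule in odds form: posterior odds = prior odds * LR
= (1 * 6) / (1 * 2)
= 6/2 = 3.0

3.0


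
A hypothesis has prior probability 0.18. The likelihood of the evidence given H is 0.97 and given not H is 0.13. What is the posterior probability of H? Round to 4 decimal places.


Using Bayes' theorem:
P(E) = 0.18 * 0.97 + 0.82 * 0.13
P(E) = 0.2812
P(H|E) = (0.18 * 0.97) / 0.2812 = 0.6209

0.6209


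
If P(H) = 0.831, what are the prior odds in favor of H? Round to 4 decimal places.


Prior odds = P(H) / (1 - P(H))
= 0.831 / 0.169
= 4.9172

4.9172


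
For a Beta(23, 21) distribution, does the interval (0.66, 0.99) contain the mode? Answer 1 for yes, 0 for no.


Mode of Beta(a,b) = (a-1)/(a+b-2)
= (23-1)/(23+21-2) = 0.5238
Check: 0.66 <= 0.5238 <= 0.99?
Result: 0

0


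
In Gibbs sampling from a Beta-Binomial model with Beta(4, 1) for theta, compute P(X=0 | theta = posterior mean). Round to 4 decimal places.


Posterior mean = alpha/(alpha+beta) = 4/5 = 0.8
P(X=0|theta=mean) = 1 - theta = 0.2

0.2


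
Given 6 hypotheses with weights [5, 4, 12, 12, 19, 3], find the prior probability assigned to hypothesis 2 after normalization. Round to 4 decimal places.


To normalize, divide each weight by the sum of all weights.
Sum = 55
Prior(H2) = 4/55 = 0.0727

0.0727


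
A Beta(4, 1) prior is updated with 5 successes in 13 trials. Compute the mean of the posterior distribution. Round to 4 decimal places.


After update: Beta(9, 9)
Mean = 9 / (9 + 9) = 9 / 18
= 0.5

0.5


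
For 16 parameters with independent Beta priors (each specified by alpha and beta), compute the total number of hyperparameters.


A Beta prior has 2 hyperparameters per parameter.
Total = 16 * 2 = 32

32


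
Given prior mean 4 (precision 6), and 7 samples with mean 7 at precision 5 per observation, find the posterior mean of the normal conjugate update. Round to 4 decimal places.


The posterior mean is a precision-weighted average of prior and data.
Post. prec. = 6 + 35 = 41
Post. mean = (24 + 245)/41 = 269/41 = 6.561

6.561


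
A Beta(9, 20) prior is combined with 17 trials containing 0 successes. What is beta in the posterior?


In conjugate updating:
beta_posterior = beta_prior + (n - k)
= 20 + (17 - 0)
= 20 + 17 = 37

37


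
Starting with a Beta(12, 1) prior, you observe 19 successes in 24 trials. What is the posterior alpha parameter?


For a Beta-Binomial conjugate model:
Posterior alpha = prior alpha + number of successes
= 12 + 19 = 31

31


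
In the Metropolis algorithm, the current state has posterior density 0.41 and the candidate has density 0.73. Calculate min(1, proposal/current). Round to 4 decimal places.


Ratio = 0.73/0.41 = 1.7805
Acceptance probability = min(1, 1.7805)
= 1.0

1.0


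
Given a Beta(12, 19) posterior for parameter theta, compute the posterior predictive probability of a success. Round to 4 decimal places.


For a Beta-Bernoulli model, the predictive probability is the mean:
P(success) = 12/(12+19) = 12/31 = 0.3871

0.3871


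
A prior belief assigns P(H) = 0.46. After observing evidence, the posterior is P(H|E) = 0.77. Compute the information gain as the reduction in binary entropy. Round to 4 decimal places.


H(prior) = -0.46*log2(0.46) - 0.54*log2(0.54)
= 0.9954
H(post) = -0.77*log2(0.77) - 0.23*log2(0.23)
= 0.778
IG = 0.9954 - 0.778 = 0.2174

0.2174


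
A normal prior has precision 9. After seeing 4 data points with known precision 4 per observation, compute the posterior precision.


In the conjugate normal model, precisions add:
tau_posterior = tau_prior + n * tau_data
= 9 + 4*4 = 25

25


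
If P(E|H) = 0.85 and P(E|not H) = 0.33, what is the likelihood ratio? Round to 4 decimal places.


Likelihood ratio = P(E|H) / P(E|not H)
= 0.85 / 0.33
= 2.5758

2.5758


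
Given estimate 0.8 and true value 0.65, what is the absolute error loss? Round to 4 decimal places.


Absolute error = |estimate - true|
= |0.15| = 0.15

0.15


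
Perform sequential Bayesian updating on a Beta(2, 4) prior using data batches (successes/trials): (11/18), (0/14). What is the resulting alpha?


Accumulate successes: 11
Posterior alpha = prior alpha + sum of successes
= 2 + 11 = 13

13


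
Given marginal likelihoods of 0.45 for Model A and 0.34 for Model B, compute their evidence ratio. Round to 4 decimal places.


Ratio = ML(A) / ML(B) = 0.45/0.34
= 1.3235

1.3235


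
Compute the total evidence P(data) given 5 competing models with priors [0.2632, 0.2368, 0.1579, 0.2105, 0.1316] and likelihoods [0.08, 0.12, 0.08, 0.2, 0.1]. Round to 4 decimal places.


Marginal likelihood = sum P(model_i) * P(data|model_i)
Model 1: 0.2632 * 0.08 = 0.0211
Model 2: 0.2368 * 0.12 = 0.0284
Model 3: 0.1579 * 0.08 = 0.0126
Model 4: 0.2105 * 0.2 = 0.0421
Model 5: 0.1316 * 0.1 = 0.0132
Total = 0.1174

0.1174


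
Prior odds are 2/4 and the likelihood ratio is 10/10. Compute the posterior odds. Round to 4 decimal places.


Posterior odds = prior odds * likelihood ratio
= (2/4) * (10/10)
= 20 / 40
= 0.5

0.5


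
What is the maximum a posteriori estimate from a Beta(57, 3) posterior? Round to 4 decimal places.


The MAP estimate equals the mode of the distribution.
Mode of Beta(a,b) = (a-1)/(a+b-2)
= 56/58
= 0.9655

0.9655


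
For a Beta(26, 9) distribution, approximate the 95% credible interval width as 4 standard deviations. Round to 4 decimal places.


Variance of Beta(a,b) = ab / ((a+b)^2 * (a+b+1))
= 26*9 / ((35)^2 * 36)
= 0.0053
SD = sqrt(0.0053) = 0.0728
Width = 4 * SD = 0.2914

0.2914


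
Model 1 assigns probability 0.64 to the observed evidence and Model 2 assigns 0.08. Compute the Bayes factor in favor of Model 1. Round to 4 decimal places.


BF = P(data|M1) / P(data|M2)
= 0.64 / 0.08 = 8.0

8.0


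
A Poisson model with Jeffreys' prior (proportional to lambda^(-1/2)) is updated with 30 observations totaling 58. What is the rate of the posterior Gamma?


Posterior = Gamma(0.5 + S, n)
= Gamma(0.5 + 58, 30)
Posterior rate = 0 + n = 30

30.0


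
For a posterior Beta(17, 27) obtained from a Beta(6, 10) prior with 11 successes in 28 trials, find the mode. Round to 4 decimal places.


Mode = (alpha - 1) / (alpha + beta - 2)
= 16 / 42
= 0.381

0.381


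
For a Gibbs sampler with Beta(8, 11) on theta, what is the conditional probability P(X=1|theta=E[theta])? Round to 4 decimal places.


E[theta] = 8/(8+11) = 0.4211
P(X=1|theta) = theta = 0.4211

0.4211


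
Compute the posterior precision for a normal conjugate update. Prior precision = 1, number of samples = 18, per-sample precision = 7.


tau_post = tau_0 + n * tau
= 1 + 18 * 7 = 127

127


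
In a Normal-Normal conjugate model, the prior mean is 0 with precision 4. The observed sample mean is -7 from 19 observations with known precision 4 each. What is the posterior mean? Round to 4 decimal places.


Posterior precision = tau0 + n*tau = 4 + 19*4 = 80
Posterior mean = (tau0*mu0 + n*tau*xbar) / posterior_precision
= (4*0 + 19*4*-7) / 80
= -532 / 80 = -6.65

-6.65


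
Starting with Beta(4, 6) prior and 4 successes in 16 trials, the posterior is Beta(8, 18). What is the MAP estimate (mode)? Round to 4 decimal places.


The mode of Beta(a, b) when a > 1 and b > 1 is (a-1)/(a+b-2)
= (8 - 1) / (8 + 18 - 2)
= 7 / 24
= 0.2917

0.2917


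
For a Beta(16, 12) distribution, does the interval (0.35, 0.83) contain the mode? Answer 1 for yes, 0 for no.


Mode of Beta(a,b) = (a-1)/(a+b-2)
= (16-1)/(16+12-2) = 0.5769
Check: 0.35 <= 0.5769 <= 0.83?
Result: 1

1


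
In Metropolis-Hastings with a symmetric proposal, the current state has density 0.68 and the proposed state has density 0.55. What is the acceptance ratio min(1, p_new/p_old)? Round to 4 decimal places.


Ratio = p_new / p_old = 0.55 / 0.68 = 0.8088
Acceptance = min(1, 0.8088) = 0.8088

0.8088


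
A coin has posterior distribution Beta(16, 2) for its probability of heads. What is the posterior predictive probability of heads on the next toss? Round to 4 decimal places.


Posterior predictive = E[theta] = alpha/(alpha+beta)
= 16/18
= 0.8889

0.8889


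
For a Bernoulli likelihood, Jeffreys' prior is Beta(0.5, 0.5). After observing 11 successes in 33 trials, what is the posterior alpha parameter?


Jeffreys' prior for Bernoulli is Beta(0.5, 0.5).
Posterior is Beta(0.5 + k, 0.5 + n - k).
Posterior alpha = 0.5 + k = 0.5 + 11 = 11.5

11.5


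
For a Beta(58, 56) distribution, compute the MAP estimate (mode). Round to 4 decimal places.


MAP = mode = (a-1)/(a+b-2)
= (58-1)/(58+56-2)
= 57/112 = 0.5089

0.5089


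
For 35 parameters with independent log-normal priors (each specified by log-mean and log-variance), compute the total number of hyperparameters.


A log-normal prior has 2 hyperparameters per parameter.
Total = 35 * 2 = 70

70


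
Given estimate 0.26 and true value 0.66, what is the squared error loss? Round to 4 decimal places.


Squared error = (estimate - true)^2
Difference = -0.4
Loss = -0.4^2 = 0.16

0.16


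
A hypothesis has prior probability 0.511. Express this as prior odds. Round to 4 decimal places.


Odds = P(H) / P(not H) = 0.511 / 0.489
= 1.045

1.045


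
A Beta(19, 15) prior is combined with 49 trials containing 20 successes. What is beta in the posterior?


In conjugate updating:
beta_posterior = beta_prior + (n - k)
= 15 + (49 - 20)
= 15 + 29 = 44

44


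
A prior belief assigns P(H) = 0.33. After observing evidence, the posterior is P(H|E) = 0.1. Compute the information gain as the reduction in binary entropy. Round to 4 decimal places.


H(prior) = -0.33*log2(0.33) - 0.67*log2(0.67)
= 0.9149
H(post) = -0.1*log2(0.1) - 0.9*log2(0.9)
= 0.469
IG = 0.9149 - 0.469 = 0.4459

0.4459


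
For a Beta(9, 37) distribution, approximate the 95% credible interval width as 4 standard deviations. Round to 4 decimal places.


Variance of Beta(a,b) = ab / ((a+b)^2 * (a+b+1))
= 9*37 / ((46)^2 * 47)
= 0.0033
SD = sqrt(0.0033) = 0.0579
Width = 4 * SD = 0.2315

0.2315


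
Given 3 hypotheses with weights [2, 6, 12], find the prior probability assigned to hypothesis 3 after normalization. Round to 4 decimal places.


To normalize, divide each weight by the sum of all weights.
Sum = 20
Prior(H3) = 12/20 = 0.6

0.6


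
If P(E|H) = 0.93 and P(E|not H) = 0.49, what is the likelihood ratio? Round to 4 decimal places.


Likelihood ratio = P(E|H) / P(E|not H)
= 0.93 / 0.49
= 1.898

1.898


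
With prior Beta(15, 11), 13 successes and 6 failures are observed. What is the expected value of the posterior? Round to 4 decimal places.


Posterior = Beta(28, 17)
E[theta] = alpha/(alpha+beta)
= 28/45 = 0.6222

0.6222


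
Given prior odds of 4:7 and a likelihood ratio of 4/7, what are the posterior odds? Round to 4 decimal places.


Posterior odds = prior odds * LR
Prior odds = 4/7 = 0.5714
LR = 4/7 = 0.5714
Posterior odds = 0.5714 * 0.5714 = 0.3265

0.3265


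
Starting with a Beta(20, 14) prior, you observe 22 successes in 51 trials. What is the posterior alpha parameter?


For a Beta-Binomial conjugate model:
Posterior alpha = prior alpha + number of successes
= 20 + 22 = 42

42


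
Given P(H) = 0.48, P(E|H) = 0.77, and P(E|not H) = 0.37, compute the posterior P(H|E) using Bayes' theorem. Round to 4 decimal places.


By Bayes' theorem: P(H|E) = P(E|H)*P(H) / P(E)
P(E) = P(E|H)*P(H) + P(E|not H)*P(not H)
P(E) = 0.77*0.48 + 0.37*0.52 = 0.562
P(H|E) = 0.77*0.48 / 0.562 = 0.6577

0.6577


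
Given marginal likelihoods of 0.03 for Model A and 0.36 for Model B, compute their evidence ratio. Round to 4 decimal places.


Ratio = ML(A) / ML(B) = 0.03/0.36
= 0.0833

0.0833


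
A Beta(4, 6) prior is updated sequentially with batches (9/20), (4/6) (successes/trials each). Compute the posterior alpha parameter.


Sequential conjugate updating is equivalent to a single batch update.
Total successes across all batches = 13
alpha_posterior = alpha_prior + total_successes = 4 + 13
= 17

17


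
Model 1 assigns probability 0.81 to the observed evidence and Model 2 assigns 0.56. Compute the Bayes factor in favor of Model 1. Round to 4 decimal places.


BF = P(data|M1) / P(data|M2)
= 0.81 / 0.56 = 1.4464

1.4464


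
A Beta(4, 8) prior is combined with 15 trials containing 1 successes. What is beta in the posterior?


In conjugate updating:
beta_posterior = beta_prior + (n - k)
= 8 + (15 - 1)
= 8 + 14 = 22

22


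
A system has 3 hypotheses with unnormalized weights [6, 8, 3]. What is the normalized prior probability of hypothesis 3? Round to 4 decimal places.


The normalized prior is the weight divided by the total.
Total weight = 17
P(H3) = 3 / 17 = 0.1765

0.1765


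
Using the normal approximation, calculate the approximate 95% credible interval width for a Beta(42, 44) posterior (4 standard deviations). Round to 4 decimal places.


Var(Beta) = 42*44/(86^2 * 87) = 0.0029
SD = 0.0536
Width ~ 4*SD = 0.2144

0.2144


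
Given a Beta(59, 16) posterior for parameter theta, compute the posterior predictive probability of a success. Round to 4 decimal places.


For a Beta-Bernoulli model, the predictive probability is the mean:
P(success) = 59/(59+16) = 59/75 = 0.7867

0.7867


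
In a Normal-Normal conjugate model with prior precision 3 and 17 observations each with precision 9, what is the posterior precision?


Posterior precision = prior precision + n * observation precision
= 3 + 17 * 9
= 3 + 153 = 156

156


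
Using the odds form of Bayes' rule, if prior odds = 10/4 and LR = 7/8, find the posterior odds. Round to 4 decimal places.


Bayes' rule in odds form: posterior odds = prior odds * LR
= (10 * 7) / (4 * 8)
= 70/32 = 2.1875

2.1875


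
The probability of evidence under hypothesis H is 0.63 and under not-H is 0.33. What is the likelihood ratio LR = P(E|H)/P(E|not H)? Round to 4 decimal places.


LR = 0.63 / 0.33
= 1.9091

1.9091


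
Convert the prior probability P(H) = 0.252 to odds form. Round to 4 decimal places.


P(not H) = 1 - 0.252 = 0.748
Odds = 0.252 / 0.748 = 0.3369

0.3369


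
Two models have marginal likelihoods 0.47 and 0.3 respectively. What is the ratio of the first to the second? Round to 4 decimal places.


Evidence ratio = 0.47 / 0.3
= 1.5667

1.5667


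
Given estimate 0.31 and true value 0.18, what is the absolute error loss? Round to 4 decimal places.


Absolute error = |estimate - true|
= |0.13| = 0.13

0.13


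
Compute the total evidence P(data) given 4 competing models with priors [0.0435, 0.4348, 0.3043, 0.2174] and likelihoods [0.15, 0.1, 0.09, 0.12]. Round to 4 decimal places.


Marginal likelihood = sum P(model_i) * P(data|model_i)
Model 1: 0.0435 * 0.15 = 0.0065
Model 2: 0.4348 * 0.1 = 0.0435
Model 3: 0.3043 * 0.09 = 0.0274
Model 4: 0.2174 * 0.12 = 0.0261
Total = 0.1035

0.1035


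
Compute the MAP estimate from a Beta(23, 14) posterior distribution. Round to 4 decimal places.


MAP = mode of Beta distribution
= (alpha - 1)/(alpha + beta - 2)
= (23-1)/(23+14-2)
= 22/35 = 0.6286

0.6286


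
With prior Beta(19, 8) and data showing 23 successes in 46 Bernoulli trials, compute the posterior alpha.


Conjugate update: alpha_posterior = alpha_prior + k
= 19 + 23 = 42

42


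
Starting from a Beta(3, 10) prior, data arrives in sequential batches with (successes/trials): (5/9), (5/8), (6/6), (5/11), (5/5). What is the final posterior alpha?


In sequential Bayesian updating, we sum all successes.
Total successes = 26
Final alpha = 3 + 26 = 29

29


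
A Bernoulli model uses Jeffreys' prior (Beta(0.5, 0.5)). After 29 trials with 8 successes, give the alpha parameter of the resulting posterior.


Posterior = Beta(prior_alpha + successes, prior_beta + failures)
= Beta(0.5 + 8, 0.5 + 21)
Posterior alpha = 0.5 + k = 0.5 + 8 = 8.5

8.5


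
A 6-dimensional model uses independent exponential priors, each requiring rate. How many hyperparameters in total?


Per parameter: 1 (rate).
Total = 6 * 1 = 6

6


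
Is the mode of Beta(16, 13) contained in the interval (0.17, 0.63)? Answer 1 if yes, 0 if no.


Mode = (a-1)/(a+b-2) = 15/27 = 0.5556
Interval: (0.17, 0.63)
Contains mode? 1

1


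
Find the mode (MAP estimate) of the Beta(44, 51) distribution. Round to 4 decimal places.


For Beta(a,b) with a,b > 1:
Mode = (a-1)/(a+b-2) = (44-1)/(95-2)
= 43/93 = 0.4624

0.4624


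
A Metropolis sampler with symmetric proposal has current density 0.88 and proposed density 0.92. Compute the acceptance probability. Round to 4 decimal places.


For symmetric proposals, acceptance = min(1, pi(x*)/pi(x))
= min(1, 0.92/0.88)
= min(1, 1.0455) = 1.0

1.0
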